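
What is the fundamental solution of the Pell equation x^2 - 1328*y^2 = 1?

First expand sqrt(1328) as a continued fraction. With x_i = (sqrt(1328) + m_i)/d_i and (m_0, d_0) = (0, 1): a_0 = floor(sqrt(1328)) = 36, since 36^2 = 1296 <= 1328 < 1369 = 37^2.
Iterate m_{i+1} = d_i*a_i - m_i, d_{i+1} = (1328 - m_{i+1}^2)/d_i, a_{i+1} = floor((a_0 + m_{i+1})/d_{i+1}):
  m_1 = 1*36 - 0 = 36, d_1 = (1328 - 36^2)/1 = 32/1 = 32, a_1 = floor((36 + 36)/32) = 2.
  m_2 = 32*2 - 36 = 28, d_2 = (1328 - 28^2)/32 = 544/32 = 17, a_2 = floor((36 + 28)/17) = 3.
  m_3 = 17*3 - 28 = 23, d_3 = (1328 - 23^2)/17 = 799/17 = 47, a_3 = floor((36 + 23)/47) = 1.
  m_4 = 47*1 - 23 = 24, d_4 = (1328 - 24^2)/47 = 752/47 = 16, a_4 = floor((36 + 24)/16) = 3.
  m_5 = 16*3 - 24 = 24, d_5 = (1328 - 24^2)/16 = 752/16 = 47, a_5 = floor((36 + 24)/47) = 1.
  m_6 = 47*1 - 24 = 23, d_6 = (1328 - 23^2)/47 = 799/47 = 17, a_6 = floor((36 + 23)/17) = 3.
  m_7 = 17*3 - 23 = 28, d_7 = (1328 - 28^2)/17 = 544/17 = 32, a_7 = floor((36 + 28)/32) = 2.
  m_8 = 32*2 - 28 = 36, d_8 = (1328 - 36^2)/32 = 32/32 = 1, a_8 = floor((36 + 36)/1) = 72.
  m_9 = 1*72 - 36 = 36, d_9 = (1328 - 36^2)/1 = 32/1 = 32: (m_9, d_9) = (m_1, d_1) = (36, 32), so from here the quotients repeat a_1, ..., a_8; the period length is 8.
So sqrt(1328) = [36; (2, 3, 1, 3, 1, 3, 2, 72)] with period length k = 8.
k is even, so the fundamental solution of x^2 - 1328y^2 = 1 is (p_{k-1}, q_{k-1}) = (p_7, q_7); compute convergents through index 7.
Convergents (p_i = a_i*p_{i-1} + p_{i-2}, q_i = a_i*q_{i-1} + q_{i-2} with p_{-2}=0, p_{-1}=1, q_{-2}=1, q_{-1}=0):
  i=0: a_0=36, p_0 = 36*1 + 0 = 36, q_0 = 36*0 + 1 = 1.
  i=1: a_1=2, p_1 = 2*36 + 1 = 73, q_1 = 2*1 + 0 = 2.
  i=2: a_2=3, p_2 = 3*73 + 36 = 255, q_2 = 3*2 + 1 = 7.
  i=3: a_3=1, p_3 = 1*255 + 73 = 328, q_3 = 1*7 + 2 = 9.
  i=4: a_4=3, p_4 = 3*328 + 255 = 1239, q_4 = 3*9 + 7 = 34.
  i=5: a_5=1, p_5 = 1*1239 + 328 = 1567, q_5 = 1*34 + 9 = 43.
  i=6: a_6=3, p_6 = 3*1567 + 1239 = 5940, q_6 = 3*43 + 34 = 163.
  i=7: a_7=2, p_7 = 2*5940 + 1567 = 13447, q_7 = 2*163 + 43 = 369.
Check: 13447^2 - 1328*369^2 = 180821809 - 180821808 = 1, so (x, y) = (13447, 369) solves the equation, and by the theorem it is the least positive solution.

(x, y) = (13447, 369)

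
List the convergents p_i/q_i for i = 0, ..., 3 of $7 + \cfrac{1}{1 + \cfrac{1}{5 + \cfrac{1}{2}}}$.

Using the convergent recurrence p_i = a_i*p_{i-1} + p_{i-2}, q_i = a_i*q_{i-1} + q_{i-2} with p_{-2}=0, p_{-1}=1, q_{-2}=1, q_{-1}=0:
  i=0: a_0=7, p_0 = 7*1 + 0 = 7, q_0 = 7*0 + 1 = 1.
  i=1: a_1=1, p_1 = 1*7 + 1 = 8, q_1 = 1*1 + 0 = 1.
  i=2: a_2=5, p_2 = 5*8 + 7 = 47, q_2 = 5*1 + 1 = 6.
  i=3: a_3=2, p_3 = 2*47 + 8 = 102, q_3 = 2*6 + 1 = 13.

7/1, 8/1, 47/6, 102/13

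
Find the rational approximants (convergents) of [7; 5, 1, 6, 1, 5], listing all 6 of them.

Using the convergent recurrence p_i = a_i*p_{i-1} + p_{i-2}, q_i = a_i*q_{i-1} + q_{i-2} with p_{-2}=0, p_{-1}=1, q_{-2}=1, q_{-1}=0:
  i=0: a_0=7, p_0 = 7*1 + 0 = 7, q_0 = 7*0 + 1 = 1.
  i=1: a_1=5, p_1 = 5*7 + 1 = 36, q_1 = 5*1 + 0 = 5.
  i=2: a_2=1, p_2 = 1*36 + 7 = 43, q_2 = 1*5 + 1 = 6.
  i=3: a_3=6, p_3 = 6*43 + 36 = 294, q_3 = 6*6 + 5 = 41.
  i=4: a_4=1, p_4 = 1*294 + 43 = 337, q_4 = 1*41 + 6 = 47.
  i=5: a_5=5, p_5 = 5*337 + 294 = 1979, q_5 = 5*47 + 41 = 276.

7/1, 36/5, 43/6, 294/41, 337/47, 1979/276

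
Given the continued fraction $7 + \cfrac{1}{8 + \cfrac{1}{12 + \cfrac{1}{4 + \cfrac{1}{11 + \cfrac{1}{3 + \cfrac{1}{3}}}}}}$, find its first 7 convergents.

7/1, 57/8, 691/97, 2821/396, 31722/4453, 97987/13755, 325683/45718

Using the convergent recurrence p_i = a_i*p_{i-1} + p_{i-2}, q_i = a_i*q_{i-1} + q_{i-2} with p_{-2}=0, p_{-1}=1, q_{-2}=1, q_{-1}=0:
  i=0: a_0=7, p_0 = 7*1 + 0 = 7, q_0 = 7*0 + 1 = 1.
  i=1: a_1=8, p_1 = 8*7 + 1 = 57, q_1 = 8*1 + 0 = 8.
  i=2: a_2=12, p_2 = 12*57 + 7 = 691, q_2 = 12*8 + 1 = 97.
  i=3: a_3=4, p_3 = 4*691 + 57 = 2821, q_3 = 4*97 + 8 = 396.
  i=4: a_4=11, p_4 = 11*2821 + 691 = 31722, q_4 = 11*396 + 97 = 4453.
  i=5: a_5=3, p_5 = 3*31722 + 2821 = 97987, q_5 = 3*4453 + 396 = 13755.
  i=6: a_6=3, p_6 = 3*97987 + 31722 = 325683, q_6 = 3*13755 + 4453 = 45718.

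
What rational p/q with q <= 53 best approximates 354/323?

Expand x = 354/323 as a continued fraction with the Euclidean algorithm:
  354 = 1*323 + 31, so a_0 = 1.
  323 = 10*31 + 13, so a_1 = 10.
  31 = 2*13 + 5, so a_2 = 2.
  13 = 2*5 + 3, so a_3 = 2.
  5 = 1*3 + 2, so a_4 = 1.
  3 = 1*2 + 1, so a_5 = 1.
  2 = 2*1 + 0, so a_6 = 2.
so x = [1; 10, 2, 2, 1, 1, 2].
Convergents (p_i = a_i*p_{i-1} + p_{i-2}, q_i = a_i*q_{i-1} + q_{i-2} with p_{-2}=0, p_{-1}=1, q_{-2}=1, q_{-1}=0), until the denominator exceeds 53:
  i=0: a_0=1, p_0 = 1*1 + 0 = 1, q_0 = 1*0 + 1 = 1.
  i=1: a_1=10, p_1 = 10*1 + 1 = 11, q_1 = 10*1 + 0 = 10.
  i=2: a_2=2, p_2 = 2*11 + 1 = 23, q_2 = 2*10 + 1 = 21.
  i=3: a_3=2, p_3 = 2*23 + 11 = 57, q_3 = 2*21 + 10 = 52.
  i=4: a_4=1, p_4 = 1*57 + 23 = 80, q_4 = 1*52 + 21 = 73.
q_4 = 73 > 53, so the last convergent with denominator <= 53 is p_3/q_3 = 57/52.
The closest fraction with denominator <= 53 is either p_3/q_3 or the intermediate fraction (k*p_3 + p_2)/(k*q_3 + q_2) with the largest k >= 1 whose denominator stays <= 53; these approach x as k grows, and every other convergent or intermediate fraction in range is farther away.
Largest k: floor((53 - q_2)/q_3) = floor((53 - 21)/52) = 0.
Since k = 0, no intermediate fraction beyond p_3/q_3 has denominator <= 53, so the convergent 57/52 is the closest (its error is |354*52 - 57*323|/(323*52) = 3/16796).

57/52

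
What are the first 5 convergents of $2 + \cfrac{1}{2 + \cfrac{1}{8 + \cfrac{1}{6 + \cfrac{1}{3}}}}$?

2/1, 5/2, 42/17, 257/104, 813/329

Using the convergent recurrence p_i = a_i*p_{i-1} + p_{i-2}, q_i = a_i*q_{i-1} + q_{i-2} with p_{-2}=0, p_{-1}=1, q_{-2}=1, q_{-1}=0:
  i=0: a_0=2, p_0 = 2*1 + 0 = 2, q_0 = 2*0 + 1 = 1.
  i=1: a_1=2, p_1 = 2*2 + 1 = 5, q_1 = 2*1 + 0 = 2.
  i=2: a_2=8, p_2 = 8*5 + 2 = 42, q_2 = 8*2 + 1 = 17.
  i=3: a_3=6, p_3 = 6*42 + 5 = 257, q_3 = 6*17 + 2 = 104.
  i=4: a_4=3, p_4 = 3*257 + 42 = 813, q_4 = 3*104 + 17 = 329.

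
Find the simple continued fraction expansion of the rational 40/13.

Run the Euclidean algorithm on 40 and 13; the successive quotients are the partial quotients a_0, a_1, ... (each step inverts the fractional part left over by the previous one):
  40 = 3*13 + 1, so a_0 = 3.
  13 = 13*1 + 0, so a_1 = 13.
The remainder reaches 0 after 2 divisions, so the expansion has 2 partial quotients, read off in order.

[3; 13]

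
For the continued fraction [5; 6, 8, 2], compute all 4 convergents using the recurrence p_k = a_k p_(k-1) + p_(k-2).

5/1, 31/6, 253/49, 537/104

Using the convergent recurrence p_i = a_i*p_{i-1} + p_{i-2}, q_i = a_i*q_{i-1} + q_{i-2} with p_{-2}=0, p_{-1}=1, q_{-2}=1, q_{-1}=0:
  i=0: a_0=5, p_0 = 5*1 + 0 = 5, q_0 = 5*0 + 1 = 1.
  i=1: a_1=6, p_1 = 6*5 + 1 = 31, q_1 = 6*1 + 0 = 6.
  i=2: a_2=8, p_2 = 8*31 + 5 = 253, q_2 = 8*6 + 1 = 49.
  i=3: a_3=2, p_3 = 2*253 + 31 = 537, q_3 = 2*49 + 6 = 104.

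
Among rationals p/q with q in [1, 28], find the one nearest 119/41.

Expand x = 119/41 as a continued fraction with the Euclidean algorithm:
  119 = 2*41 + 37, so a_0 = 2.
  41 = 1*37 + 4, so a_1 = 1.
  37 = 9*4 + 1, so a_2 = 9.
  4 = 4*1 + 0, so a_3 = 4.
so x = [2; 1, 9, 4].
Convergents (p_i = a_i*p_{i-1} + p_{i-2}, q_i = a_i*q_{i-1} + q_{i-2} with p_{-2}=0, p_{-1}=1, q_{-2}=1, q_{-1}=0), until the denominator exceeds 28:
  i=0: a_0=2, p_0 = 2*1 + 0 = 2, q_0 = 2*0 + 1 = 1.
  i=1: a_1=1, p_1 = 1*2 + 1 = 3, q_1 = 1*1 + 0 = 1.
  i=2: a_2=9, p_2 = 9*3 + 2 = 29, q_2 = 9*1 + 1 = 10.
  i=3: a_3=4, p_3 = 4*29 + 3 = 119, q_3 = 4*10 + 1 = 41.
q_3 = 41 > 28, so the last convergent with denominator <= 28 is p_2/q_2 = 29/10.
The closest fraction with denominator <= 28 is either p_2/q_2 or the intermediate fraction (k*p_2 + p_1)/(k*q_2 + q_1) with the largest k >= 1 whose denominator stays <= 28; these approach x as k grows, and every other convergent or intermediate fraction in range is farther away.
Largest k: floor((28 - q_1)/q_2) = floor((28 - 1)/10) = 2.
That gives (2*29 + 3)/(2*10 + 1) = 61/21.
Compare the errors: |x - 29/10| = |119*10 - 29*41|/(41*10) = 1/410, and |x - 61/21| = |119*21 - 61*41|/(41*21) = 2/861.
Cross-multiplying, 2*410 = 820 < 861 = 1*861, so 2/861 is smaller: the intermediate fraction 61/21 is closer to x than 29/10.

61/21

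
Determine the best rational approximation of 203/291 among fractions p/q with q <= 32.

16/23

Expand x = 203/291 as a continued fraction with the Euclidean algorithm:
  203 = 0*291 + 203, so a_0 = 0.
  291 = 1*203 + 88, so a_1 = 1.
  203 = 2*88 + 27, so a_2 = 2.
  88 = 3*27 + 7, so a_3 = 3.
  27 = 3*7 + 6, so a_4 = 3.
  7 = 1*6 + 1, so a_5 = 1.
  6 = 6*1 + 0, so a_6 = 6.
so x = [0; 1, 2, 3, 3, 1, 6].
Convergents (p_i = a_i*p_{i-1} + p_{i-2}, q_i = a_i*q_{i-1} + q_{i-2} with p_{-2}=0, p_{-1}=1, q_{-2}=1, q_{-1}=0), until the denominator exceeds 32:
  i=0: a_0=0, p_0 = 0*1 + 0 = 0, q_0 = 0*0 + 1 = 1.
  i=1: a_1=1, p_1 = 1*0 + 1 = 1, q_1 = 1*1 + 0 = 1.
  i=2: a_2=2, p_2 = 2*1 + 0 = 2, q_2 = 2*1 + 1 = 3.
  i=3: a_3=3, p_3 = 3*2 + 1 = 7, q_3 = 3*3 + 1 = 10.
  i=4: a_4=3, p_4 = 3*7 + 2 = 23, q_4 = 3*10 + 3 = 33.
q_4 = 33 > 32, so the last convergent with denominator <= 32 is p_3/q_3 = 7/10.
The closest fraction with denominator <= 32 is either p_3/q_3 or the intermediate fraction (k*p_3 + p_2)/(k*q_3 + q_2) with the largest k >= 1 whose denominator stays <= 32; these approach x as k grows, and every other convergent or intermediate fraction in range is farther away.
Largest k: floor((32 - q_2)/q_3) = floor((32 - 3)/10) = 2.
That gives (2*7 + 2)/(2*10 + 3) = 16/23.
Compare the errors: |x - 7/10| = |203*10 - 7*291|/(291*10) = 7/2910, and |x - 16/23| = |203*23 - 16*291|/(291*23) = 13/6693.
Cross-multiplying, 13*2910 = 37830 < 46851 = 7*6693, so 13/6693 is smaller: the intermediate fraction 16/23 is closer to x than 7/10.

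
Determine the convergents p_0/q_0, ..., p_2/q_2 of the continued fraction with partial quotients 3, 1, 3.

3/1, 4/1, 15/4

Using the convergent recurrence p_i = a_i*p_{i-1} + p_{i-2}, q_i = a_i*q_{i-1} + q_{i-2} with p_{-2}=0, p_{-1}=1, q_{-2}=1, q_{-1}=0:
  i=0: a_0=3, p_0 = 3*1 + 0 = 3, q_0 = 3*0 + 1 = 1.
  i=1: a_1=1, p_1 = 1*3 + 1 = 4, q_1 = 1*1 + 0 = 1.
  i=2: a_2=3, p_2 = 3*4 + 3 = 15, q_2 = 3*1 + 1 = 4.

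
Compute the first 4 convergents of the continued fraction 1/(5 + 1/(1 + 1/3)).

0/1, 1/5, 1/6, 4/23

Using the convergent recurrence p_i = a_i*p_{i-1} + p_{i-2}, q_i = a_i*q_{i-1} + q_{i-2} with p_{-2}=0, p_{-1}=1, q_{-2}=1, q_{-1}=0:
  i=0: a_0=0, p_0 = 0*1 + 0 = 0, q_0 = 0*0 + 1 = 1.
  i=1: a_1=5, p_1 = 5*0 + 1 = 1, q_1 = 5*1 + 0 = 5.
  i=2: a_2=1, p_2 = 1*1 + 0 = 1, q_2 = 1*5 + 1 = 6.
  i=3: a_3=3, p_3 = 3*1 + 1 = 4, q_3 = 3*6 + 5 = 23.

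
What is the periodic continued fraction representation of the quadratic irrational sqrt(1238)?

Write x_i = (sqrt(1238) + m_i)/d_i with (m_0, d_0) = (0, 1). a_0 = floor(sqrt(1238)) = 35, since 35^2 = 1225 <= 1238 < 1296 = 36^2.
Iterate m_{i+1} = d_i*a_i - m_i, d_{i+1} = (1238 - m_{i+1}^2)/d_i, a_{i+1} = floor((a_0 + m_{i+1})/d_{i+1}):
  m_1 = 1*35 - 0 = 35, d_1 = (1238 - 35^2)/1 = 13/1 = 13, a_1 = floor((35 + 35)/13) = 5.
  m_2 = 13*5 - 35 = 30, d_2 = (1238 - 30^2)/13 = 338/13 = 26, a_2 = floor((35 + 30)/26) = 2.
  m_3 = 26*2 - 30 = 22, d_3 = (1238 - 22^2)/26 = 754/26 = 29, a_3 = floor((35 + 22)/29) = 1.
  m_4 = 29*1 - 22 = 7, d_4 = (1238 - 7^2)/29 = 1189/29 = 41, a_4 = floor((35 + 7)/41) = 1.
  m_5 = 41*1 - 7 = 34, d_5 = (1238 - 34^2)/41 = 82/41 = 2, a_5 = floor((35 + 34)/2) = 34.
  m_6 = 2*34 - 34 = 34, d_6 = (1238 - 34^2)/2 = 82/2 = 41, a_6 = floor((35 + 34)/41) = 1.
  m_7 = 41*1 - 34 = 7, d_7 = (1238 - 7^2)/41 = 1189/41 = 29, a_7 = floor((35 + 7)/29) = 1.
  m_8 = 29*1 - 7 = 22, d_8 = (1238 - 22^2)/29 = 754/29 = 26, a_8 = floor((35 + 22)/26) = 2.
  m_9 = 26*2 - 22 = 30, d_9 = (1238 - 30^2)/26 = 338/26 = 13, a_9 = floor((35 + 30)/13) = 5.
  m_10 = 13*5 - 30 = 35, d_10 = (1238 - 35^2)/13 = 13/13 = 1, a_10 = floor((35 + 35)/1) = 70.
  m_11 = 1*70 - 35 = 35, d_11 = (1238 - 35^2)/1 = 13/1 = 13: (m_11, d_11) = (m_1, d_1) = (35, 13), so from here the quotients repeat a_1, ..., a_10; the period length is 10.
Hence the expansion of sqrt(1238) is a_0 = 35 followed by the repeating block 5, 2, 1, 1, 34, 1, 1, 2, 5, 70 (period 10).

[35; (5, 2, 1, 1, 34, 1, 1, 2, 5, 70)]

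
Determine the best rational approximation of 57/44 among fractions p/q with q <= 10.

13/10

Expand x = 57/44 as a continued fraction with the Euclidean algorithm:
  57 = 1*44 + 13, so a_0 = 1.
  44 = 3*13 + 5, so a_1 = 3.
  13 = 2*5 + 3, so a_2 = 2.
  5 = 1*3 + 2, so a_3 = 1.
  3 = 1*2 + 1, so a_4 = 1.
  2 = 2*1 + 0, so a_5 = 2.
so x = [1; 3, 2, 1, 1, 2].
Convergents (p_i = a_i*p_{i-1} + p_{i-2}, q_i = a_i*q_{i-1} + q_{i-2} with p_{-2}=0, p_{-1}=1, q_{-2}=1, q_{-1}=0), until the denominator exceeds 10:
  i=0: a_0=1, p_0 = 1*1 + 0 = 1, q_0 = 1*0 + 1 = 1.
  i=1: a_1=3, p_1 = 3*1 + 1 = 4, q_1 = 3*1 + 0 = 3.
  i=2: a_2=2, p_2 = 2*4 + 1 = 9, q_2 = 2*3 + 1 = 7.
  i=3: a_3=1, p_3 = 1*9 + 4 = 13, q_3 = 1*7 + 3 = 10.
  i=4: a_4=1, p_4 = 1*13 + 9 = 22, q_4 = 1*10 + 7 = 17.
q_4 = 17 > 10, so the last convergent with denominator <= 10 is p_3/q_3 = 13/10.
The closest fraction with denominator <= 10 is either p_3/q_3 or the intermediate fraction (k*p_3 + p_2)/(k*q_3 + q_2) with the largest k >= 1 whose denominator stays <= 10; these approach x as k grows, and every other convergent or intermediate fraction in range is farther away.
Largest k: floor((10 - q_2)/q_3) = floor((10 - 7)/10) = 0.
Since k = 0, no intermediate fraction beyond p_3/q_3 has denominator <= 10, so the convergent 13/10 is the closest (its error is |57*10 - 13*44|/(44*10) = 2/440).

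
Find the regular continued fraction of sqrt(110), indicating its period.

[10; (2, 20)]

Write x_i = (sqrt(110) + m_i)/d_i with (m_0, d_0) = (0, 1). a_0 = floor(sqrt(110)) = 10, since 10^2 = 100 <= 110 < 121 = 11^2.
Iterate m_{i+1} = d_i*a_i - m_i, d_{i+1} = (110 - m_{i+1}^2)/d_i, a_{i+1} = floor((a_0 + m_{i+1})/d_{i+1}):
  m_1 = 1*10 - 0 = 10, d_1 = (110 - 10^2)/1 = 10/1 = 10, a_1 = floor((10 + 10)/10) = 2.
  m_2 = 10*2 - 10 = 10, d_2 = (110 - 10^2)/10 = 10/10 = 1, a_2 = floor((10 + 10)/1) = 20.
  m_3 = 1*20 - 10 = 10, d_3 = (110 - 10^2)/1 = 10/1 = 10: (m_3, d_3) = (m_1, d_1) = (10, 10), so from here the quotients repeat a_1, a_2; the period length is 2.
Hence the expansion of sqrt(110) is a_0 = 10 followed by the repeating block 2, 20 (period 2).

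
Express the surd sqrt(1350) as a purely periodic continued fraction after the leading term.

Write x_i = (sqrt(1350) + m_i)/d_i with (m_0, d_0) = (0, 1). a_0 = floor(sqrt(1350)) = 36, since 36^2 = 1296 <= 1350 < 1369 = 37^2.
Iterate m_{i+1} = d_i*a_i - m_i, d_{i+1} = (1350 - m_{i+1}^2)/d_i, a_{i+1} = floor((a_0 + m_{i+1})/d_{i+1}):
  m_1 = 1*36 - 0 = 36, d_1 = (1350 - 36^2)/1 = 54/1 = 54, a_1 = floor((36 + 36)/54) = 1.
  m_2 = 54*1 - 36 = 18, d_2 = (1350 - 18^2)/54 = 1026/54 = 19, a_2 = floor((36 + 18)/19) = 2.
  m_3 = 19*2 - 18 = 20, d_3 = (1350 - 20^2)/19 = 950/19 = 50, a_3 = floor((36 + 20)/50) = 1.
  m_4 = 50*1 - 20 = 30, d_4 = (1350 - 30^2)/50 = 450/50 = 9, a_4 = floor((36 + 30)/9) = 7.
  m_5 = 9*7 - 30 = 33, d_5 = (1350 - 33^2)/9 = 261/9 = 29, a_5 = floor((36 + 33)/29) = 2.
  m_6 = 29*2 - 33 = 25, d_6 = (1350 - 25^2)/29 = 725/29 = 25, a_6 = floor((36 + 25)/25) = 2.
  m_7 = 25*2 - 25 = 25, d_7 = (1350 - 25^2)/25 = 725/25 = 29, a_7 = floor((36 + 25)/29) = 2.
  m_8 = 29*2 - 25 = 33, d_8 = (1350 - 33^2)/29 = 261/29 = 9, a_8 = floor((36 + 33)/9) = 7.
  m_9 = 9*7 - 33 = 30, d_9 = (1350 - 30^2)/9 = 450/9 = 50, a_9 = floor((36 + 30)/50) = 1.
  m_10 = 50*1 - 30 = 20, d_10 = (1350 - 20^2)/50 = 950/50 = 19, a_10 = floor((36 + 20)/19) = 2.
  m_11 = 19*2 - 20 = 18, d_11 = (1350 - 18^2)/19 = 1026/19 = 54, a_11 = floor((36 + 18)/54) = 1.
  m_12 = 54*1 - 18 = 36, d_12 = (1350 - 36^2)/54 = 54/54 = 1, a_12 = floor((36 + 36)/1) = 72.
  m_13 = 1*72 - 36 = 36, d_13 = (1350 - 36^2)/1 = 54/1 = 54: (m_13, d_13) = (m_1, d_1) = (36, 54), so from here the quotients repeat a_1, ..., a_12; the period length is 12.
Hence the expansion of sqrt(1350) is a_0 = 36 followed by the repeating block 1, 2, 1, 7, 2, 2, 2, 7, 1, 2, 1, 72 (period 12).

[36; (1, 2, 1, 7, 2, 2, 2, 7, 1, 2, 1, 72)]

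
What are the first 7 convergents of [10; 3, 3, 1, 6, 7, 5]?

10/1, 31/3, 103/10, 134/13, 907/88, 6483/629, 33322/3233

Using the convergent recurrence p_i = a_i*p_{i-1} + p_{i-2}, q_i = a_i*q_{i-1} + q_{i-2} with p_{-2}=0, p_{-1}=1, q_{-2}=1, q_{-1}=0:
  i=0: a_0=10, p_0 = 10*1 + 0 = 10, q_0 = 10*0 + 1 = 1.
  i=1: a_1=3, p_1 = 3*10 + 1 = 31, q_1 = 3*1 + 0 = 3.
  i=2: a_2=3, p_2 = 3*31 + 10 = 103, q_2 = 3*3 + 1 = 10.
  i=3: a_3=1, p_3 = 1*103 + 31 = 134, q_3 = 1*10 + 3 = 13.
  i=4: a_4=6, p_4 = 6*134 + 103 = 907, q_4 = 6*13 + 10 = 88.
  i=5: a_5=7, p_5 = 7*907 + 134 = 6483, q_5 = 7*88 + 13 = 629.
  i=6: a_6=5, p_6 = 5*6483 + 907 = 33322, q_6 = 5*629 + 88 = 3233.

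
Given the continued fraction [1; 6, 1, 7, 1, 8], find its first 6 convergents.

1/1, 7/6, 8/7, 63/55, 71/62, 631/551

Using the convergent recurrence p_i = a_i*p_{i-1} + p_{i-2}, q_i = a_i*q_{i-1} + q_{i-2} with p_{-2}=0, p_{-1}=1, q_{-2}=1, q_{-1}=0:
  i=0: a_0=1, p_0 = 1*1 + 0 = 1, q_0 = 1*0 + 1 = 1.
  i=1: a_1=6, p_1 = 6*1 + 1 = 7, q_1 = 6*1 + 0 = 6.
  i=2: a_2=1, p_2 = 1*7 + 1 = 8, q_2 = 1*6 + 1 = 7.
  i=3: a_3=7, p_3 = 7*8 + 7 = 63, q_3 = 7*7 + 6 = 55.
  i=4: a_4=1, p_4 = 1*63 + 8 = 71, q_4 = 1*55 + 7 = 62.
  i=5: a_5=8, p_5 = 8*71 + 63 = 631, q_5 = 8*62 + 55 = 551.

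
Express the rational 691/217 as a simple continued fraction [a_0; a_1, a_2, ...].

Run the Euclidean algorithm on 691 and 217; the successive quotients are the partial quotients a_0, a_1, ... (each step inverts the fractional part left over by the previous one):
  691 = 3*217 + 40, so a_0 = 3.
  217 = 5*40 + 17, so a_1 = 5.
  40 = 2*17 + 6, so a_2 = 2.
  17 = 2*6 + 5, so a_3 = 2.
  6 = 1*5 + 1, so a_4 = 1.
  5 = 5*1 + 0, so a_5 = 5.
The remainder reaches 0 after 6 divisions, so the expansion has 6 partial quotients, read off in order.

[3; 5, 2, 2, 1, 5]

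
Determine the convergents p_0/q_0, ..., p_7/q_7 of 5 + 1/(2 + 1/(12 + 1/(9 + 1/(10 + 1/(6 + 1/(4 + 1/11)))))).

5/1, 11/2, 137/25, 1244/227, 12577/2295, 76706/13997, 319401/58283, 3590117/655110

Using the convergent recurrence p_i = a_i*p_{i-1} + p_{i-2}, q_i = a_i*q_{i-1} + q_{i-2} with p_{-2}=0, p_{-1}=1, q_{-2}=1, q_{-1}=0:
  i=0: a_0=5, p_0 = 5*1 + 0 = 5, q_0 = 5*0 + 1 = 1.
  i=1: a_1=2, p_1 = 2*5 + 1 = 11, q_1 = 2*1 + 0 = 2.
  i=2: a_2=12, p_2 = 12*11 + 5 = 137, q_2 = 12*2 + 1 = 25.
  i=3: a_3=9, p_3 = 9*137 + 11 = 1244, q_3 = 9*25 + 2 = 227.
  i=4: a_4=10, p_4 = 10*1244 + 137 = 12577, q_4 = 10*227 + 25 = 2295.
  i=5: a_5=6, p_5 = 6*12577 + 1244 = 76706, q_5 = 6*2295 + 227 = 13997.
  i=6: a_6=4, p_6 = 4*76706 + 12577 = 319401, q_6 = 4*13997 + 2295 = 58283.
  i=7: a_7=11, p_7 = 11*319401 + 76706 = 3590117, q_7 = 11*58283 + 13997 = 655110.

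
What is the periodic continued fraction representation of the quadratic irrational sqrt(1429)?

Write x_i = (sqrt(1429) + m_i)/d_i with (m_0, d_0) = (0, 1). a_0 = floor(sqrt(1429)) = 37, since 37^2 = 1369 <= 1429 < 1444 = 38^2.
Iterate m_{i+1} = d_i*a_i - m_i, d_{i+1} = (1429 - m_{i+1}^2)/d_i, a_{i+1} = floor((a_0 + m_{i+1})/d_{i+1}):
  m_1 = 1*37 - 0 = 37, d_1 = (1429 - 37^2)/1 = 60/1 = 60, a_1 = floor((37 + 37)/60) = 1.
  m_2 = 60*1 - 37 = 23, d_2 = (1429 - 23^2)/60 = 900/60 = 15, a_2 = floor((37 + 23)/15) = 4.
  m_3 = 15*4 - 23 = 37, d_3 = (1429 - 37^2)/15 = 60/15 = 4, a_3 = floor((37 + 37)/4) = 18.
  m_4 = 4*18 - 37 = 35, d_4 = (1429 - 35^2)/4 = 204/4 = 51, a_4 = floor((37 + 35)/51) = 1.
  m_5 = 51*1 - 35 = 16, d_5 = (1429 - 16^2)/51 = 1173/51 = 23, a_5 = floor((37 + 16)/23) = 2.
  m_6 = 23*2 - 16 = 30, d_6 = (1429 - 30^2)/23 = 529/23 = 23, a_6 = floor((37 + 30)/23) = 2.
  m_7 = 23*2 - 30 = 16, d_7 = (1429 - 16^2)/23 = 1173/23 = 51, a_7 = floor((37 + 16)/51) = 1.
  m_8 = 51*1 - 16 = 35, d_8 = (1429 - 35^2)/51 = 204/51 = 4, a_8 = floor((37 + 35)/4) = 18.
  m_9 = 4*18 - 35 = 37, d_9 = (1429 - 37^2)/4 = 60/4 = 15, a_9 = floor((37 + 37)/15) = 4.
  m_10 = 15*4 - 37 = 23, d_10 = (1429 - 23^2)/15 = 900/15 = 60, a_10 = floor((37 + 23)/60) = 1.
  m_11 = 60*1 - 23 = 37, d_11 = (1429 - 37^2)/60 = 60/60 = 1, a_11 = floor((37 + 37)/1) = 74.
  m_12 = 1*74 - 37 = 37, d_12 = (1429 - 37^2)/1 = 60/1 = 60: (m_12, d_12) = (m_1, d_1) = (37, 60), so from here the quotients repeat a_1, ..., a_11; the period length is 11.
Hence the expansion of sqrt(1429) is a_0 = 37 followed by the repeating block 1, 4, 18, 1, 2, 2, 1, 18, 4, 1, 74 (period 11).

[37; (1, 4, 18, 1, 2, 2, 1, 18, 4, 1, 74)]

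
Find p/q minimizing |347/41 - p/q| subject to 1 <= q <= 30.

Expand x = 347/41 as a continued fraction with the Euclidean algorithm:
  347 = 8*41 + 19, so a_0 = 8.
  41 = 2*19 + 3, so a_1 = 2.
  19 = 6*3 + 1, so a_2 = 6.
  3 = 3*1 + 0, so a_3 = 3.
so x = [8; 2, 6, 3].
Convergents (p_i = a_i*p_{i-1} + p_{i-2}, q_i = a_i*q_{i-1} + q_{i-2} with p_{-2}=0, p_{-1}=1, q_{-2}=1, q_{-1}=0), until the denominator exceeds 30:
  i=0: a_0=8, p_0 = 8*1 + 0 = 8, q_0 = 8*0 + 1 = 1.
  i=1: a_1=2, p_1 = 2*8 + 1 = 17, q_1 = 2*1 + 0 = 2.
  i=2: a_2=6, p_2 = 6*17 + 8 = 110, q_2 = 6*2 + 1 = 13.
  i=3: a_3=3, p_3 = 3*110 + 17 = 347, q_3 = 3*13 + 2 = 41.
q_3 = 41 > 30, so the last convergent with denominator <= 30 is p_2/q_2 = 110/13.
The closest fraction with denominator <= 30 is either p_2/q_2 or the intermediate fraction (k*p_2 + p_1)/(k*q_2 + q_1) with the largest k >= 1 whose denominator stays <= 30; these approach x as k grows, and every other convergent or intermediate fraction in range is farther away.
Largest k: floor((30 - q_1)/q_2) = floor((30 - 2)/13) = 2.
That gives (2*110 + 17)/(2*13 + 2) = 237/28.
Compare the errors: |x - 110/13| = |347*13 - 110*41|/(41*13) = 1/533, and |x - 237/28| = |347*28 - 237*41|/(41*28) = 1/1148.
Cross-multiplying, 1*533 = 533 < 1148 = 1*1148, so 1/1148 is smaller: the intermediate fraction 237/28 is closer to x than 110/13.

237/28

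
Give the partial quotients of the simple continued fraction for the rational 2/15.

[0; 7, 2]

Run the Euclidean algorithm on 2 and 15; the successive quotients are the partial quotients a_0, a_1, ... (each step inverts the fractional part left over by the previous one):
  2 = 0*15 + 2, so a_0 = 0.
  15 = 7*2 + 1, so a_1 = 7.
  2 = 2*1 + 0, so a_2 = 2.
The remainder reaches 0 after 3 divisions, so the expansion has 3 partial quotients, read off in order.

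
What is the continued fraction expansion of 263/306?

[0; 1, 6, 8, 1, 1, 2]

Run the Euclidean algorithm on 263 and 306; the successive quotients are the partial quotients a_0, a_1, ... (each step inverts the fractional part left over by the previous one):
  263 = 0*306 + 263, so a_0 = 0.
  306 = 1*263 + 43, so a_1 = 1.
  263 = 6*43 + 5, so a_2 = 6.
  43 = 8*5 + 3, so a_3 = 8.
  5 = 1*3 + 2, so a_4 = 1.
  3 = 1*2 + 1, so a_5 = 1.
  2 = 2*1 + 0, so a_6 = 2.
The remainder reaches 0 after 7 divisions, so the expansion has 7 partial quotients, read off in order.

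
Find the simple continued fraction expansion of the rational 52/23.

[2; 3, 1, 5]

Run the Euclidean algorithm on 52 and 23; the successive quotients are the partial quotients a_0, a_1, ... (each step inverts the fractional part left over by the previous one):
  52 = 2*23 + 6, so a_0 = 2.
  23 = 3*6 + 5, so a_1 = 3.
  6 = 1*5 + 1, so a_2 = 1.
  5 = 5*1 + 0, so a_3 = 5.
The remainder reaches 0 after 4 divisions, so the expansion has 4 partial quotients, read off in order.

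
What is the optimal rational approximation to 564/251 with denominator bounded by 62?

Expand x = 564/251 as a continued fraction with the Euclidean algorithm:
  564 = 2*251 + 62, so a_0 = 2.
  251 = 4*62 + 3, so a_1 = 4.
  62 = 20*3 + 2, so a_2 = 20.
  3 = 1*2 + 1, so a_3 = 1.
  2 = 2*1 + 0, so a_4 = 2.
so x = [2; 4, 20, 1, 2].
Convergents (p_i = a_i*p_{i-1} + p_{i-2}, q_i = a_i*q_{i-1} + q_{i-2} with p_{-2}=0, p_{-1}=1, q_{-2}=1, q_{-1}=0), until the denominator exceeds 62:
  i=0: a_0=2, p_0 = 2*1 + 0 = 2, q_0 = 2*0 + 1 = 1.
  i=1: a_1=4, p_1 = 4*2 + 1 = 9, q_1 = 4*1 + 0 = 4.
  i=2: a_2=20, p_2 = 20*9 + 2 = 182, q_2 = 20*4 + 1 = 81.
q_2 = 81 > 62, so the last convergent with denominator <= 62 is p_1/q_1 = 9/4.
The closest fraction with denominator <= 62 is either p_1/q_1 or the intermediate fraction (k*p_1 + p_0)/(k*q_1 + q_0) with the largest k >= 1 whose denominator stays <= 62; these approach x as k grows, and every other convergent or intermediate fraction in range is farther away.
Largest k: floor((62 - q_0)/q_1) = floor((62 - 1)/4) = 15.
That gives (15*9 + 2)/(15*4 + 1) = 137/61.
Compare the errors: |x - 9/4| = |564*4 - 9*251|/(251*4) = 3/1004, and |x - 137/61| = |564*61 - 137*251|/(251*61) = 17/15311.
Cross-multiplying, 17*1004 = 17068 < 45933 = 3*15311, so 17/15311 is smaller: the intermediate fraction 137/61 is closer to x than 9/4.

137/61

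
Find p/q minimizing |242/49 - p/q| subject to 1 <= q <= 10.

Expand x = 242/49 as a continued fraction with the Euclidean algorithm:
  242 = 4*49 + 46, so a_0 = 4.
  49 = 1*46 + 3, so a_1 = 1.
  46 = 15*3 + 1, so a_2 = 15.
  3 = 3*1 + 0, so a_3 = 3.
so x = [4; 1, 15, 3].
Convergents (p_i = a_i*p_{i-1} + p_{i-2}, q_i = a_i*q_{i-1} + q_{i-2} with p_{-2}=0, p_{-1}=1, q_{-2}=1, q_{-1}=0), until the denominator exceeds 10:
  i=0: a_0=4, p_0 = 4*1 + 0 = 4, q_0 = 4*0 + 1 = 1.
  i=1: a_1=1, p_1 = 1*4 + 1 = 5, q_1 = 1*1 + 0 = 1.
  i=2: a_2=15, p_2 = 15*5 + 4 = 79, q_2 = 15*1 + 1 = 16.
q_2 = 16 > 10, so the last convergent with denominator <= 10 is p_1/q_1 = 5/1.
The closest fraction with denominator <= 10 is either p_1/q_1 or the intermediate fraction (k*p_1 + p_0)/(k*q_1 + q_0) with the largest k >= 1 whose denominator stays <= 10; these approach x as k grows, and every other convergent or intermediate fraction in range is farther away.
Largest k: floor((10 - q_0)/q_1) = floor((10 - 1)/1) = 9.
That gives (9*5 + 4)/(9*1 + 1) = 49/10.
Compare the errors: |x - 5/1| = |242*1 - 5*49|/(49*1) = 3/49, and |x - 49/10| = |242*10 - 49*49|/(49*10) = 19/490.
Cross-multiplying, 19*49 = 931 < 1470 = 3*490, so 19/490 is smaller: the intermediate fraction 49/10 is closer to x than 5/1.

49/10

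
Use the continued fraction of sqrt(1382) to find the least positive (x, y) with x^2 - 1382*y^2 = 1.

(x, y) = (13003237, 349782)

First expand sqrt(1382) as a continued fraction. With x_i = (sqrt(1382) + m_i)/d_i and (m_0, d_0) = (0, 1): a_0 = floor(sqrt(1382)) = 37, since 37^2 = 1369 <= 1382 < 1444 = 38^2.
Iterate m_{i+1} = d_i*a_i - m_i, d_{i+1} = (1382 - m_{i+1}^2)/d_i, a_{i+1} = floor((a_0 + m_{i+1})/d_{i+1}):
  m_1 = 1*37 - 0 = 37, d_1 = (1382 - 37^2)/1 = 13/1 = 13, a_1 = floor((37 + 37)/13) = 5.
  m_2 = 13*5 - 37 = 28, d_2 = (1382 - 28^2)/13 = 598/13 = 46, a_2 = floor((37 + 28)/46) = 1.
  m_3 = 46*1 - 28 = 18, d_3 = (1382 - 18^2)/46 = 1058/46 = 23, a_3 = floor((37 + 18)/23) = 2.
  m_4 = 23*2 - 18 = 28, d_4 = (1382 - 28^2)/23 = 598/23 = 26, a_4 = floor((37 + 28)/26) = 2.
  m_5 = 26*2 - 28 = 24, d_5 = (1382 - 24^2)/26 = 806/26 = 31, a_5 = floor((37 + 24)/31) = 1.
  m_6 = 31*1 - 24 = 7, d_6 = (1382 - 7^2)/31 = 1333/31 = 43, a_6 = floor((37 + 7)/43) = 1.
  m_7 = 43*1 - 7 = 36, d_7 = (1382 - 36^2)/43 = 86/43 = 2, a_7 = floor((37 + 36)/2) = 36.
  m_8 = 2*36 - 36 = 36, d_8 = (1382 - 36^2)/2 = 86/2 = 43, a_8 = floor((37 + 36)/43) = 1.
  m_9 = 43*1 - 36 = 7, d_9 = (1382 - 7^2)/43 = 1333/43 = 31, a_9 = floor((37 + 7)/31) = 1.
  m_10 = 31*1 - 7 = 24, d_10 = (1382 - 24^2)/31 = 806/31 = 26, a_10 = floor((37 + 24)/26) = 2.
  m_11 = 26*2 - 24 = 28, d_11 = (1382 - 28^2)/26 = 598/26 = 23, a_11 = floor((37 + 28)/23) = 2.
  m_12 = 23*2 - 28 = 18, d_12 = (1382 - 18^2)/23 = 1058/23 = 46, a_12 = floor((37 + 18)/46) = 1.
  m_13 = 46*1 - 18 = 28, d_13 = (1382 - 28^2)/46 = 598/46 = 13, a_13 = floor((37 + 28)/13) = 5.
  m_14 = 13*5 - 28 = 37, d_14 = (1382 - 37^2)/13 = 13/13 = 1, a_14 = floor((37 + 37)/1) = 74.
  m_15 = 1*74 - 37 = 37, d_15 = (1382 - 37^2)/1 = 13/1 = 13: (m_15, d_15) = (m_1, d_1) = (37, 13), so from here the quotients repeat a_1, ..., a_14; the period length is 14.
So sqrt(1382) = [37; (5, 1, 2, 2, 1, 1, 36, 1, 1, 2, 2, 1, 5, 74)] with period length k = 14.
k is even, so the fundamental solution of x^2 - 1382y^2 = 1 is (p_{k-1}, q_{k-1}) = (p_13, q_13); compute convergents through index 13.
Convergents (p_i = a_i*p_{i-1} + p_{i-2}, q_i = a_i*q_{i-1} + q_{i-2} with p_{-2}=0, p_{-1}=1, q_{-2}=1, q_{-1}=0):
  i=0: a_0=37, p_0 = 37*1 + 0 = 37, q_0 = 37*0 + 1 = 1.
  i=1: a_1=5, p_1 = 5*37 + 1 = 186, q_1 = 5*1 + 0 = 5.
  i=2: a_2=1, p_2 = 1*186 + 37 = 223, q_2 = 1*5 + 1 = 6.
  i=3: a_3=2, p_3 = 2*223 + 186 = 632, q_3 = 2*6 + 5 = 17.
  i=4: a_4=2, p_4 = 2*632 + 223 = 1487, q_4 = 2*17 + 6 = 40.
  i=5: a_5=1, p_5 = 1*1487 + 632 = 2119, q_5 = 1*40 + 17 = 57.
  i=6: a_6=1, p_6 = 1*2119 + 1487 = 3606, q_6 = 1*57 + 40 = 97.
  i=7: a_7=36, p_7 = 36*3606 + 2119 = 131935, q_7 = 36*97 + 57 = 3549.
  i=8: a_8=1, p_8 = 1*131935 + 3606 = 135541, q_8 = 1*3549 + 97 = 3646.
  i=9: a_9=1, p_9 = 1*135541 + 131935 = 267476, q_9 = 1*3646 + 3549 = 7195.
  i=10: a_10=2, p_10 = 2*267476 + 135541 = 670493, q_10 = 2*7195 + 3646 = 18036.
  i=11: a_11=2, p_11 = 2*670493 + 267476 = 1608462, q_11 = 2*18036 + 7195 = 43267.
  i=12: a_12=1, p_12 = 1*1608462 + 670493 = 2278955, q_12 = 1*43267 + 18036 = 61303.
  i=13: a_13=5, p_13 = 5*2278955 + 1608462 = 13003237, q_13 = 5*61303 + 43267 = 349782.
Check: 13003237^2 - 1382*349782^2 = 169084172478169 - 169084172478168 = 1, so (x, y) = (13003237, 349782) solves the equation, and by the theorem it is the least positive solution.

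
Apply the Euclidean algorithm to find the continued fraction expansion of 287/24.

Run the Euclidean algorithm on 287 and 24; the successive quotients are the partial quotients a_0, a_1, ... (each step inverts the fractional part left over by the previous one):
  287 = 11*24 + 23, so a_0 = 11.
  24 = 1*23 + 1, so a_1 = 1.
  23 = 23*1 + 0, so a_2 = 23.
The remainder reaches 0 after 3 divisions, so the expansion has 3 partial quotients, read off in order.

[11; 1, 23]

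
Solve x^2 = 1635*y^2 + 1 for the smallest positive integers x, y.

First expand sqrt(1635) as a continued fraction. With x_i = (sqrt(1635) + m_i)/d_i and (m_0, d_0) = (0, 1): a_0 = floor(sqrt(1635)) = 40, since 40^2 = 1600 <= 1635 < 1681 = 41^2.
Iterate m_{i+1} = d_i*a_i - m_i, d_{i+1} = (1635 - m_{i+1}^2)/d_i, a_{i+1} = floor((a_0 + m_{i+1})/d_{i+1}):
  m_1 = 1*40 - 0 = 40, d_1 = (1635 - 40^2)/1 = 35/1 = 35, a_1 = floor((40 + 40)/35) = 2.
  m_2 = 35*2 - 40 = 30, d_2 = (1635 - 30^2)/35 = 735/35 = 21, a_2 = floor((40 + 30)/21) = 3.
  m_3 = 21*3 - 30 = 33, d_3 = (1635 - 33^2)/21 = 546/21 = 26, a_3 = floor((40 + 33)/26) = 2.
  m_4 = 26*2 - 33 = 19, d_4 = (1635 - 19^2)/26 = 1274/26 = 49, a_4 = floor((40 + 19)/49) = 1.
  m_5 = 49*1 - 19 = 30, d_5 = (1635 - 30^2)/49 = 735/49 = 15, a_5 = floor((40 + 30)/15) = 4.
  m_6 = 15*4 - 30 = 30, d_6 = (1635 - 30^2)/15 = 735/15 = 49, a_6 = floor((40 + 30)/49) = 1.
  m_7 = 49*1 - 30 = 19, d_7 = (1635 - 19^2)/49 = 1274/49 = 26, a_7 = floor((40 + 19)/26) = 2.
  m_8 = 26*2 - 19 = 33, d_8 = (1635 - 33^2)/26 = 546/26 = 21, a_8 = floor((40 + 33)/21) = 3.
  m_9 = 21*3 - 33 = 30, d_9 = (1635 - 30^2)/21 = 735/21 = 35, a_9 = floor((40 + 30)/35) = 2.
  m_10 = 35*2 - 30 = 40, d_10 = (1635 - 40^2)/35 = 35/35 = 1, a_10 = floor((40 + 40)/1) = 80.
  m_11 = 1*80 - 40 = 40, d_11 = (1635 - 40^2)/1 = 35/1 = 35: (m_11, d_11) = (m_1, d_1) = (40, 35), so from here the quotients repeat a_1, ..., a_10; the period length is 10.
So sqrt(1635) = [40; (2, 3, 2, 1, 4, 1, 2, 3, 2, 80)] with period length k = 10.
k is even, so the fundamental solution of x^2 - 1635y^2 = 1 is (p_{k-1}, q_{k-1}) = (p_9, q_9); compute convergents through index 9.
Convergents (p_i = a_i*p_{i-1} + p_{i-2}, q_i = a_i*q_{i-1} + q_{i-2} with p_{-2}=0, p_{-1}=1, q_{-2}=1, q_{-1}=0):
  i=0: a_0=40, p_0 = 40*1 + 0 = 40, q_0 = 40*0 + 1 = 1.
  i=1: a_1=2, p_1 = 2*40 + 1 = 81, q_1 = 2*1 + 0 = 2.
  i=2: a_2=3, p_2 = 3*81 + 40 = 283, q_2 = 3*2 + 1 = 7.
  i=3: a_3=2, p_3 = 2*283 + 81 = 647, q_3 = 2*7 + 2 = 16.
  i=4: a_4=1, p_4 = 1*647 + 283 = 930, q_4 = 1*16 + 7 = 23.
  i=5: a_5=4, p_5 = 4*930 + 647 = 4367, q_5 = 4*23 + 16 = 108.
  i=6: a_6=1, p_6 = 1*4367 + 930 = 5297, q_6 = 1*108 + 23 = 131.
  i=7: a_7=2, p_7 = 2*5297 + 4367 = 14961, q_7 = 2*131 + 108 = 370.
  i=8: a_8=3, p_8 = 3*14961 + 5297 = 50180, q_8 = 3*370 + 131 = 1241.
  i=9: a_9=2, p_9 = 2*50180 + 14961 = 115321, q_9 = 2*1241 + 370 = 2852.
Check: 115321^2 - 1635*2852^2 = 13298933041 - 13298933040 = 1, so (x, y) = (115321, 2852) solves the equation, and by the theorem it is the least positive solution.

(x, y) = (115321, 2852)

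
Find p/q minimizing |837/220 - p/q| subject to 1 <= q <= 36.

Expand x = 837/220 as a continued fraction with the Euclidean algorithm:
  837 = 3*220 + 177, so a_0 = 3.
  220 = 1*177 + 43, so a_1 = 1.
  177 = 4*43 + 5, so a_2 = 4.
  43 = 8*5 + 3, so a_3 = 8.
  5 = 1*3 + 2, so a_4 = 1.
  3 = 1*2 + 1, so a_5 = 1.
  2 = 2*1 + 0, so a_6 = 2.
so x = [3; 1, 4, 8, 1, 1, 2].
Convergents (p_i = a_i*p_{i-1} + p_{i-2}, q_i = a_i*q_{i-1} + q_{i-2} with p_{-2}=0, p_{-1}=1, q_{-2}=1, q_{-1}=0), until the denominator exceeds 36:
  i=0: a_0=3, p_0 = 3*1 + 0 = 3, q_0 = 3*0 + 1 = 1.
  i=1: a_1=1, p_1 = 1*3 + 1 = 4, q_1 = 1*1 + 0 = 1.
  i=2: a_2=4, p_2 = 4*4 + 3 = 19, q_2 = 4*1 + 1 = 5.
  i=3: a_3=8, p_3 = 8*19 + 4 = 156, q_3 = 8*5 + 1 = 41.
q_3 = 41 > 36, so the last convergent with denominator <= 36 is p_2/q_2 = 19/5.
The closest fraction with denominator <= 36 is either p_2/q_2 or the intermediate fraction (k*p_2 + p_1)/(k*q_2 + q_1) with the largest k >= 1 whose denominator stays <= 36; these approach x as k grows, and every other convergent or intermediate fraction in range is farther away.
Largest k: floor((36 - q_1)/q_2) = floor((36 - 1)/5) = 7.
That gives (7*19 + 4)/(7*5 + 1) = 137/36.
Compare the errors: |x - 19/5| = |837*5 - 19*220|/(220*5) = 5/1100, and |x - 137/36| = |837*36 - 137*220|/(220*36) = 8/7920.
Cross-multiplying, 8*1100 = 8800 < 39600 = 5*7920, so 8/7920 is smaller: the intermediate fraction 137/36 is closer to x than 19/5.

137/36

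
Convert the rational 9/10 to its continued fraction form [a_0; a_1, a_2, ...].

[0; 1, 9]

Run the Euclidean algorithm on 9 and 10; the successive quotients are the partial quotients a_0, a_1, ... (each step inverts the fractional part left over by the previous one):
  9 = 0*10 + 9, so a_0 = 0.
  10 = 1*9 + 1, so a_1 = 1.
  9 = 9*1 + 0, so a_2 = 9.
The remainder reaches 0 after 3 divisions, so the expansion has 3 partial quotients, read off in order.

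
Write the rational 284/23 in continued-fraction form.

Run the Euclidean algorithm on 284 and 23; the successive quotients are the partial quotients a_0, a_1, ... (each step inverts the fractional part left over by the previous one):
  284 = 12*23 + 8, so a_0 = 12.
  23 = 2*8 + 7, so a_1 = 2.
  8 = 1*7 + 1, so a_2 = 1.
  7 = 7*1 + 0, so a_3 = 7.
The remainder reaches 0 after 4 divisions, so the expansion has 4 partial quotients, read off in order.

[12; 2, 1, 7]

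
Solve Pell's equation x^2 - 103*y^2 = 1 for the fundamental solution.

First expand sqrt(103) as a continued fraction. With x_i = (sqrt(103) + m_i)/d_i and (m_0, d_0) = (0, 1): a_0 = floor(sqrt(103)) = 10, since 10^2 = 100 <= 103 < 121 = 11^2.
Iterate m_{i+1} = d_i*a_i - m_i, d_{i+1} = (103 - m_{i+1}^2)/d_i, a_{i+1} = floor((a_0 + m_{i+1})/d_{i+1}):
  m_1 = 1*10 - 0 = 10, d_1 = (103 - 10^2)/1 = 3/1 = 3, a_1 = floor((10 + 10)/3) = 6.
  m_2 = 3*6 - 10 = 8, d_2 = (103 - 8^2)/3 = 39/3 = 13, a_2 = floor((10 + 8)/13) = 1.
  m_3 = 13*1 - 8 = 5, d_3 = (103 - 5^2)/13 = 78/13 = 6, a_3 = floor((10 + 5)/6) = 2.
  m_4 = 6*2 - 5 = 7, d_4 = (103 - 7^2)/6 = 54/6 = 9, a_4 = floor((10 + 7)/9) = 1.
  m_5 = 9*1 - 7 = 2, d_5 = (103 - 2^2)/9 = 99/9 = 11, a_5 = floor((10 + 2)/11) = 1.
  m_6 = 11*1 - 2 = 9, d_6 = (103 - 9^2)/11 = 22/11 = 2, a_6 = floor((10 + 9)/2) = 9.
  m_7 = 2*9 - 9 = 9, d_7 = (103 - 9^2)/2 = 22/2 = 11, a_7 = floor((10 + 9)/11) = 1.
  m_8 = 11*1 - 9 = 2, d_8 = (103 - 2^2)/11 = 99/11 = 9, a_8 = floor((10 + 2)/9) = 1.
  m_9 = 9*1 - 2 = 7, d_9 = (103 - 7^2)/9 = 54/9 = 6, a_9 = floor((10 + 7)/6) = 2.
  m_10 = 6*2 - 7 = 5, d_10 = (103 - 5^2)/6 = 78/6 = 13, a_10 = floor((10 + 5)/13) = 1.
  m_11 = 13*1 - 5 = 8, d_11 = (103 - 8^2)/13 = 39/13 = 3, a_11 = floor((10 + 8)/3) = 6.
  m_12 = 3*6 - 8 = 10, d_12 = (103 - 10^2)/3 = 3/3 = 1, a_12 = floor((10 + 10)/1) = 20.
  m_13 = 1*20 - 10 = 10, d_13 = (103 - 10^2)/1 = 3/1 = 3: (m_13, d_13) = (m_1, d_1) = (10, 3), so from here the quotients repeat a_1, ..., a_12; the period length is 12.
So sqrt(103) = [10; (6, 1, 2, 1, 1, 9, 1, 1, 2, 1, 6, 20)] with period length k = 12.
k is even, so the fundamental solution of x^2 - 103y^2 = 1 is (p_{k-1}, q_{k-1}) = (p_11, q_11); compute convergents through index 11.
Convergents (p_i = a_i*p_{i-1} + p_{i-2}, q_i = a_i*q_{i-1} + q_{i-2} with p_{-2}=0, p_{-1}=1, q_{-2}=1, q_{-1}=0):
  i=0: a_0=10, p_0 = 10*1 + 0 = 10, q_0 = 10*0 + 1 = 1.
  i=1: a_1=6, p_1 = 6*10 + 1 = 61, q_1 = 6*1 + 0 = 6.
  i=2: a_2=1, p_2 = 1*61 + 10 = 71, q_2 = 1*6 + 1 = 7.
  i=3: a_3=2, p_3 = 2*71 + 61 = 203, q_3 = 2*7 + 6 = 20.
  i=4: a_4=1, p_4 = 1*203 + 71 = 274, q_4 = 1*20 + 7 = 27.
  i=5: a_5=1, p_5 = 1*274 + 203 = 477, q_5 = 1*27 + 20 = 47.
  i=6: a_6=9, p_6 = 9*477 + 274 = 4567, q_6 = 9*47 + 27 = 450.
  i=7: a_7=1, p_7 = 1*4567 + 477 = 5044, q_7 = 1*450 + 47 = 497.
  i=8: a_8=1, p_8 = 1*5044 + 4567 = 9611, q_8 = 1*497 + 450 = 947.
  i=9: a_9=2, p_9 = 2*9611 + 5044 = 24266, q_9 = 2*947 + 497 = 2391.
  i=10: a_10=1, p_10 = 1*24266 + 9611 = 33877, q_10 = 1*2391 + 947 = 3338.
  i=11: a_11=6, p_11 = 6*33877 + 24266 = 227528, q_11 = 6*3338 + 2391 = 22419.
Check: 227528^2 - 103*22419^2 = 51768990784 - 51768990783 = 1, so (x, y) = (227528, 22419) solves the equation, and by the theorem it is the least positive solution.

(x, y) = (227528, 22419)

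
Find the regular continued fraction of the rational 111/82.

[1; 2, 1, 4, 1, 4]

Run the Euclidean algorithm on 111 and 82; the successive quotients are the partial quotients a_0, a_1, ... (each step inverts the fractional part left over by the previous one):
  111 = 1*82 + 29, so a_0 = 1.
  82 = 2*29 + 24, so a_1 = 2.
  29 = 1*24 + 5, so a_2 = 1.
  24 = 4*5 + 4, so a_3 = 4.
  5 = 1*4 + 1, so a_4 = 1.
  4 = 4*1 + 0, so a_5 = 4.
The remainder reaches 0 after 6 divisions, so the expansion has 6 partial quotients, read off in order.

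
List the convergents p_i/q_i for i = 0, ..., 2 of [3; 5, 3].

3/1, 16/5, 51/16

Using the convergent recurrence p_i = a_i*p_{i-1} + p_{i-2}, q_i = a_i*q_{i-1} + q_{i-2} with p_{-2}=0, p_{-1}=1, q_{-2}=1, q_{-1}=0:
  i=0: a_0=3, p_0 = 3*1 + 0 = 3, q_0 = 3*0 + 1 = 1.
  i=1: a_1=5, p_1 = 5*3 + 1 = 16, q_1 = 5*1 + 0 = 5.
  i=2: a_2=3, p_2 = 3*16 + 3 = 51, q_2 = 3*5 + 1 = 16.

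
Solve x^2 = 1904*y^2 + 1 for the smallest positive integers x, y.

First expand sqrt(1904) as a continued fraction. With x_i = (sqrt(1904) + m_i)/d_i and (m_0, d_0) = (0, 1): a_0 = floor(sqrt(1904)) = 43, since 43^2 = 1849 <= 1904 < 1936 = 44^2.
Iterate m_{i+1} = d_i*a_i - m_i, d_{i+1} = (1904 - m_{i+1}^2)/d_i, a_{i+1} = floor((a_0 + m_{i+1})/d_{i+1}):
  m_1 = 1*43 - 0 = 43, d_1 = (1904 - 43^2)/1 = 55/1 = 55, a_1 = floor((43 + 43)/55) = 1.
  m_2 = 55*1 - 43 = 12, d_2 = (1904 - 12^2)/55 = 1760/55 = 32, a_2 = floor((43 + 12)/32) = 1.
  m_3 = 32*1 - 12 = 20, d_3 = (1904 - 20^2)/32 = 1504/32 = 47, a_3 = floor((43 + 20)/47) = 1.
  m_4 = 47*1 - 20 = 27, d_4 = (1904 - 27^2)/47 = 1175/47 = 25, a_4 = floor((43 + 27)/25) = 2.
  m_5 = 25*2 - 27 = 23, d_5 = (1904 - 23^2)/25 = 1375/25 = 55, a_5 = floor((43 + 23)/55) = 1.
  m_6 = 55*1 - 23 = 32, d_6 = (1904 - 32^2)/55 = 880/55 = 16, a_6 = floor((43 + 32)/16) = 4.
  m_7 = 16*4 - 32 = 32, d_7 = (1904 - 32^2)/16 = 880/16 = 55, a_7 = floor((43 + 32)/55) = 1.
  m_8 = 55*1 - 32 = 23, d_8 = (1904 - 23^2)/55 = 1375/55 = 25, a_8 = floor((43 + 23)/25) = 2.
  m_9 = 25*2 - 23 = 27, d_9 = (1904 - 27^2)/25 = 1175/25 = 47, a_9 = floor((43 + 27)/47) = 1.
  m_10 = 47*1 - 27 = 20, d_10 = (1904 - 20^2)/47 = 1504/47 = 32, a_10 = floor((43 + 20)/32) = 1.
  m_11 = 32*1 - 20 = 12, d_11 = (1904 - 12^2)/32 = 1760/32 = 55, a_11 = floor((43 + 12)/55) = 1.
  m_12 = 55*1 - 12 = 43, d_12 = (1904 - 43^2)/55 = 55/55 = 1, a_12 = floor((43 + 43)/1) = 86.
  m_13 = 1*86 - 43 = 43, d_13 = (1904 - 43^2)/1 = 55/1 = 55: (m_13, d_13) = (m_1, d_1) = (43, 55), so from here the quotients repeat a_1, ..., a_12; the period length is 12.
So sqrt(1904) = [43; (1, 1, 1, 2, 1, 4, 1, 2, 1, 1, 1, 86)] with period length k = 12.
k is even, so the fundamental solution of x^2 - 1904y^2 = 1 is (p_{k-1}, q_{k-1}) = (p_11, q_11); compute convergents through index 11.
Convergents (p_i = a_i*p_{i-1} + p_{i-2}, q_i = a_i*q_{i-1} + q_{i-2} with p_{-2}=0, p_{-1}=1, q_{-2}=1, q_{-1}=0):
  i=0: a_0=43, p_0 = 43*1 + 0 = 43, q_0 = 43*0 + 1 = 1.
  i=1: a_1=1, p_1 = 1*43 + 1 = 44, q_1 = 1*1 + 0 = 1.
  i=2: a_2=1, p_2 = 1*44 + 43 = 87, q_2 = 1*1 + 1 = 2.
  i=3: a_3=1, p_3 = 1*87 + 44 = 131, q_3 = 1*2 + 1 = 3.
  i=4: a_4=2, p_4 = 2*131 + 87 = 349, q_4 = 2*3 + 2 = 8.
  i=5: a_5=1, p_5 = 1*349 + 131 = 480, q_5 = 1*8 + 3 = 11.
  i=6: a_6=4, p_6 = 4*480 + 349 = 2269, q_6 = 4*11 + 8 = 52.
  i=7: a_7=1, p_7 = 1*2269 + 480 = 2749, q_7 = 1*52 + 11 = 63.
  i=8: a_8=2, p_8 = 2*2749 + 2269 = 7767, q_8 = 2*63 + 52 = 178.
  i=9: a_9=1, p_9 = 1*7767 + 2749 = 10516, q_9 = 1*178 + 63 = 241.
  i=10: a_10=1, p_10 = 1*10516 + 7767 = 18283, q_10 = 1*241 + 178 = 419.
  i=11: a_11=1, p_11 = 1*18283 + 10516 = 28799, q_11 = 1*419 + 241 = 660.
Check: 28799^2 - 1904*660^2 = 829382401 - 829382400 = 1, so (x, y) = (28799, 660) solves the equation, and by the theorem it is the least positive solution.

(x, y) = (28799, 660)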